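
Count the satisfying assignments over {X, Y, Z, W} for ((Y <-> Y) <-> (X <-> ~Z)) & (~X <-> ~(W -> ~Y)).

4

Initial set: {(((Y <-> Y) <-> (X <-> ~Z)) & (~X <-> ~(W -> ~Y)))}.
(((Y <-> Y) <-> (X <-> ~Z)) & (~X <-> ~(W -> ~Y))): α-rule — add ((Y <-> Y) <-> (X <-> ~Z)), (~X <-> ~(W -> ~Y)).
((Y <-> Y) <-> (X <-> ~Z)): β-rule — branch into (Y <-> Y), (X <-> ~Z)  //  ~(Y <-> Y), ~(X <-> ~Z).
  branch 1 (add (Y <-> Y), (X <-> ~Z)):
    (~X <-> ~(W -> ~Y)): β-rule — branch into ~X, ~(W -> ~Y)  //  ~~X, ~~(W -> ~Y).
      branch 1.1 (add ~X, ~(W -> ~Y)):
        ~(W -> ~Y): α-rule — add W, ~~Y.
        (Y <-> Y): β-rule — branch into Y, Y  //  ~Y, ~Y.
          branch 1.1.1 (add Y, Y):
            (X <-> ~Z): β-rule — branch into X, ~Z  //  ~X, ~~Z.
              branch 1.1.1.1 (add X, ~Z):
                × closes — contains both X and ~X.
              branch 1.1.1.2 (add ~X, ~~Z):
                ○ open, literals {W=true, X=false, Y=true, Z=true}.
          branch 1.1.2 (add ~Y, ~Y):
            × closes — contains both Y and ~Y.
      branch 1.2 (add ~~X, ~~(W -> ~Y)):
        (Y <-> Y): β-rule — branch into Y, Y  //  ~Y, ~Y.
          branch 1.2.1 (add Y, Y):
            (X <-> ~Z): β-rule — branch into X, ~Z  //  ~X, ~~Z.
              branch 1.2.1.1 (add X, ~Z):
                ~~(W -> ~Y): β-rule — branch into ~W  //  ~Y.
                  branch 1.2.1.1.1 (add ~W):
                    ○ open, literals {W=false, X=true, Y=true, Z=false}.
                  branch 1.2.1.1.2 (add ~Y):
                    × closes — contains both Y and ~Y.
              branch 1.2.1.2 (add ~X, ~~Z):
                × closes — contains both X and ~X.
          branch 1.2.2 (add ~Y, ~Y):
            (X <-> ~Z): β-rule — branch into X, ~Z  //  ~X, ~~Z.
              branch 1.2.2.1 (add X, ~Z):
                ~~(W -> ~Y): β-rule — branch into ~W  //  ~Y.
                  branch 1.2.2.1.1 (add ~W):
                    ○ open, literals {W=false, X=true, Y=false, Z=false}.
                  branch 1.2.2.1.2 (add ~Y):
                    ○ open, literals {X=true, Y=false, Z=false}.
              branch 1.2.2.2 (add ~X, ~~Z):
                × closes — contains both X and ~X.
  branch 2 (add ~(Y <-> Y), ~(X <-> ~Z)):
    (~X <-> ~(W -> ~Y)): β-rule — branch into ~X, ~(W -> ~Y)  //  ~~X, ~~(W -> ~Y).
      branch 2.1 (add ~X, ~(W -> ~Y)):
        ~(W -> ~Y): α-rule — add W, ~~Y.
        ~(Y <-> Y): β-rule — branch into Y, ~Y  //  ~Y, Y.
          branch 2.1.1 (add Y, ~Y):
            × closes — contains both Y and ~Y.
          branch 2.1.2 (add ~Y, Y):
            × closes — contains both Y and ~Y.
      branch 2.2 (add ~~X, ~~(W -> ~Y)):
        ~(Y <-> Y): β-rule — branch into Y, ~Y  //  ~Y, Y.
          branch 2.2.1 (add Y, ~Y):
            × closes — contains both Y and ~Y.
          branch 2.2.2 (add ~Y, Y):
            × closes — contains both Y and ~Y.
9 branches closed, 4 open.
Each open branch fixes some atoms; the unmentioned ones are free. Counting distinct full assignments: branch {W=true, X=false, Y=true, Z=true} (none free) contributes 1 new; branch {W=false, X=true, Y=true, Z=false} (none free) contributes 1 new; branch {W=false, X=true, Y=false, Z=false} (none free) contributes 1 new; branch {X=true, Y=false, Z=false} (W) contributes 1 new. Total: 4.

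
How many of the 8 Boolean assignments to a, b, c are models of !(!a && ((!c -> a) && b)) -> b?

Initial set: {(!(!a && ((!c -> a) && b)) -> b)}.
(!(!a && ((!c -> a) && b)) -> b): β-rule — branch into !!(!a && ((!c -> a) && b))  //  b.
  branch 1 (add !!(!a && ((!c -> a) && b))):
    !!(!a && ((!c -> a) && b)): α-rule — add !a, ((!c -> a) && b).
    ((!c -> a) && b): α-rule — add (!c -> a), b.
    (!c -> a): β-rule — branch into !!c  //  a.
      branch 1.1 (add !!c):
        ○ open, literals {a=false, b=true, c=true}.
      branch 1.2 (add a):
        × closes — contains both a and !a.
  branch 2 (add b):
    ○ open, literals {b=true}.
1 branch closed, 2 open.
Each open branch fixes some atoms; the unmentioned ones are free. Counting distinct full assignments: branch {a=false, b=true, c=true} (none free) contributes 1 new; branch {b=true} (a, c) contributes 3 new. Total: 4.

4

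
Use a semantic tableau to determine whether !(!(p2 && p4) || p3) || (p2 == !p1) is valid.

Assume the negation and expand:
Initial set: {!(!(!(p2 && p4) || p3) || (p2 == !p1))}.
!(!(!(p2 && p4) || p3) || (p2 == !p1)): α-rule — add !!(!(p2 && p4) || p3), !(p2 == !p1).
!!(!(p2 && p4) || p3): β-rule — branch into !(p2 && p4)  //  p3.
  branch 1 (add !(p2 && p4)):
    !(p2 == !p1): β-rule — branch into p2, !!p1  //  !p2, !p1.
      branch 1.1 (add p2, !!p1):
        !(p2 && p4): β-rule — branch into !p2  //  !p4.
          branch 1.1.1 (add !p2):
            × closes — contains both p2 and !p2.
          branch 1.1.2 (add !p4):
            ○ open, literals {p1=true, p2=true, p4=false}.
      branch 1.2 (add !p2, !p1):
        !(p2 && p4): β-rule — branch into !p2  //  !p4.
          branch 1.2.1 (add !p2):
            ○ open, literals {p1=false, p2=false}.
          branch 1.2.2 (add !p4):
            ○ open, literals {p1=false, p2=false, p4=false}.
  branch 2 (add p3):
    !(p2 == !p1): β-rule — branch into p2, !!p1  //  !p2, !p1.
      branch 2.1 (add p2, !!p1):
        ○ open, literals {p1=true, p2=true, p3=true}.
      branch 2.2 (add !p2, !p1):
        ○ open, literals {p1=false, p2=false, p3=true}.
1 branch closed, 5 open.
An open branch gives a countermodel: p1=true, p2=true, p4=false (unmentioned atoms arbitrary); under it the original formula is false.

Not valid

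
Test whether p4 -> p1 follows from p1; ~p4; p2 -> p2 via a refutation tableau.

Initial set: {p1; ~p4; (p2 -> p2); ~(p4 -> p1)}.
~(p4 -> p1): α-rule — add p4, ~p1.
× closes — contains both p4 and ~p4.
All 1 branch closes.
Every branch closed, so the premises entail the conclusion.

Yes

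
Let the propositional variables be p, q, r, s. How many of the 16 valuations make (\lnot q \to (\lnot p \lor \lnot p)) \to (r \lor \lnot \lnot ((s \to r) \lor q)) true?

15

Initial set: {T ((\lnot q \to (\lnot p \lor \lnot p)) \to (r \lor \lnot \lnot ((s \to r) \lor q)))}.
T ((\lnot q \to (\lnot p \lor \lnot p)) \to (r \lor \lnot \lnot ((s \to r) \lor q))): β-rule — branch into F (\lnot q \to (\lnot p \lor \lnot p))  //  T (r \lor \lnot \lnot ((s \to r) \lor q)).
  branch 1 (add F (\lnot q \to (\lnot p \lor \lnot p))):
    F (\lnot q \to (\lnot p \lor \lnot p)): α-rule — add T \lnot q, F (\lnot p \lor \lnot p).
    F (\lnot p \lor \lnot p): α-rule — add F \lnot p, F \lnot p.
    ○ open, literals {p=true, q=false}.
  branch 2 (add T (r \lor \lnot \lnot ((s \to r) \lor q))):
    T (r \lor \lnot \lnot ((s \to r) \lor q)): β-rule — branch into T r  //  T \lnot \lnot ((s \to r) \lor q).
      branch 2.1 (add T r):
        ○ open, literals {r=true}.
      branch 2.2 (add T \lnot \lnot ((s \to r) \lor q)):
        T \lnot \lnot ((s \to r) \lor q): drop double negation, giving T ((s \to r) \lor q).
        T ((s \to r) \lor q): β-rule — branch into T (s \to r)  //  T q.
          branch 2.2.1 (add T (s \to r)):
            T (s \to r): β-rule — branch into F s  //  T r.
              branch 2.2.1.1 (add F s):
                ○ open, literals {s=false}.
              branch 2.2.1.2 (add T r):
                ○ open, literals {r=true}.
          branch 2.2.2 (add T q):
            ○ open, literals {q=true}.
0 branches closed, 5 open.
Each open branch fixes some atoms; the unmentioned ones are free. Counting distinct full assignments: branch {p=true, q=false} (r, s) contributes 4 new; branch {r=true} (p, q, s) contributes 6 new; branch {s=false} (p, q, r) contributes 3 new; branch {r=true} (p, q, s) contributes 0 new; branch {q=true} (p, r, s) contributes 2 new. Total: 15.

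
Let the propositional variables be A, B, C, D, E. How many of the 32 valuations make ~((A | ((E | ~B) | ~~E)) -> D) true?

14

Initial set: {~((A | ((E | ~B) | ~~E)) -> D)}.
~((A | ((E | ~B) | ~~E)) -> D): α-rule — add (A | ((E | ~B) | ~~E)), ~D.
(A | ((E | ~B) | ~~E)): β-rule — branch into A  //  ((E | ~B) | ~~E).
  branch 1 (add A):
    ○ open, literals {A=1, D=0}.
  branch 2 (add ((E | ~B) | ~~E)):
    ((E | ~B) | ~~E): β-rule — branch into (E | ~B)  //  ~~E.
      branch 2.1 (add (E | ~B)):
        (E | ~B): β-rule — branch into E  //  ~B.
          branch 2.1.1 (add E):
            ○ open, literals {D=0, E=1}.
          branch 2.1.2 (add ~B):
            ○ open, literals {B=0, D=0}.
      branch 2.2 (add ~~E):
        ~~E: drop double negation, giving E.
        ○ open, literals {D=0, E=1}.
0 branches closed, 4 open.
Each open branch fixes some atoms; the unmentioned ones are free. Counting distinct full assignments: branch {A=1, D=0} (B, C, E) contributes 8 new; branch {D=0, E=1} (A, B, C) contributes 4 new; branch {B=0, D=0} (A, C, E) contributes 2 new; branch {D=0, E=1} (A, B, C) contributes 0 new. Total: 14.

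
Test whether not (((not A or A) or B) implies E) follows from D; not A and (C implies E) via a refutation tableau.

No

Initial set: {T D; T (not A and (C implies E)); F not (((not A or A) or B) implies E)}.
T (not A and (C implies E)): α-rule — add T not A, T (C implies E).
F not (((not A or A) or B) implies E): β-rule — branch into F ((not A or A) or B)  //  T E.
  branch 1 (add F ((not A or A) or B)):
    F ((not A or A) or B): α-rule — add F (not A or A), F B.
    F (not A or A): α-rule — add F not A, F A.
    × closes — contains both A and not A.
  branch 2 (add T E):
    T (C implies E): β-rule — branch into F C  //  T E.
      branch 2.1 (add F C):
        ○ open, literals {A=0, C=0, D=1, E=1}.
      branch 2.2 (add T E):
        ○ open, literals {A=0, D=1, E=1}.
1 branch closed, 2 open.
An open branch gives a countermodel: A=0, C=0, D=1, E=1 (unmentioned atoms arbitrary); the premises hold there but the conclusion fails.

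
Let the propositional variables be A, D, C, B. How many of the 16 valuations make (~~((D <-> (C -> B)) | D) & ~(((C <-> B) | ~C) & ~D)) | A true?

Initial set: {((~~((D <-> (C -> B)) | D) & ~(((C <-> B) | ~C) & ~D)) | A)}.
((~~((D <-> (C -> B)) | D) & ~(((C <-> B) | ~C) & ~D)) | A): β-rule — branch into (~~((D <-> (C -> B)) | D) & ~(((C <-> B) | ~C) & ~D))  //  A.
  branch 1 (add (~~((D <-> (C -> B)) | D) & ~(((C <-> B) | ~C) & ~D))):
    (~~((D <-> (C -> B)) | D) & ~(((C <-> B) | ~C) & ~D)): α-rule — add ~~((D <-> (C -> B)) | D), ~(((C <-> B) | ~C) & ~D).
    ~~((D <-> (C -> B)) | D): drop double negation, giving ((D <-> (C -> B)) | D).
    ~(((C <-> B) | ~C) & ~D): β-rule — branch into ~((C <-> B) | ~C)  //  ~~D.
      branch 1.1 (add ~((C <-> B) | ~C)):
        ~((C <-> B) | ~C): α-rule — add ~(C <-> B), ~~C.
        ((D <-> (C -> B)) | D): β-rule — branch into (D <-> (C -> B))  //  D.
          branch 1.1.1 (add (D <-> (C -> B))):
            ~(C <-> B): β-rule — branch into C, ~B  //  ~C, B.
              branch 1.1.1.1 (add C, ~B):
                (D <-> (C -> B)): β-rule — branch into D, (C -> B)  //  ~D, ~(C -> B).
                  branch 1.1.1.1.1 (add D, (C -> B)):
                    (C -> B): β-rule — branch into ~C  //  B.
                      branch 1.1.1.1.1.1 (add ~C):
                        × closes — contains both C and ~C.
                      branch 1.1.1.1.1.2 (add B):
                        × closes — contains both B and ~B.
                  branch 1.1.1.1.2 (add ~D, ~(C -> B)):
                    ~(C -> B): α-rule — add C, ~B.
                    ○ open, literals {B=F, C=T, D=F}.
              branch 1.1.1.2 (add ~C, B):
                × closes — contains both C and ~C.
          branch 1.1.2 (add D):
            ~(C <-> B): β-rule — branch into C, ~B  //  ~C, B.
              branch 1.1.2.1 (add C, ~B):
                ○ open, literals {B=F, C=T, D=T}.
              branch 1.1.2.2 (add ~C, B):
                × closes — contains both C and ~C.
      branch 1.2 (add ~~D):
        ((D <-> (C -> B)) | D): β-rule — branch into (D <-> (C -> B))  //  D.
          branch 1.2.1 (add (D <-> (C -> B))):
            (D <-> (C -> B)): β-rule — branch into D, (C -> B)  //  ~D, ~(C -> B).
              branch 1.2.1.1 (add D, (C -> B)):
                (C -> B): β-rule — branch into ~C  //  B.
                  branch 1.2.1.1.1 (add ~C):
                    ○ open, literals {C=F, D=T}.
                  branch 1.2.1.1.2 (add B):
                    ○ open, literals {B=T, D=T}.
              branch 1.2.1.2 (add ~D, ~(C -> B)):
                × closes — contains both D and ~D.
          branch 1.2.2 (add D):
            ○ open, literals {D=T}.
  branch 2 (add A):
    ○ open, literals {A=T}.
5 branches closed, 6 open.
Each open branch fixes some atoms; the unmentioned ones are free. Counting distinct full assignments: branch {B=F, C=T, D=F} (A) contributes 2 new; branch {B=F, C=T, D=T} (A) contributes 2 new; branch {C=F, D=T} (A, B) contributes 4 new; branch {B=T, D=T} (A, C) contributes 2 new; branch {D=T} (A, C, B) contributes 0 new; branch {A=T} (D, C, B) contributes 3 new. Total: 13.

13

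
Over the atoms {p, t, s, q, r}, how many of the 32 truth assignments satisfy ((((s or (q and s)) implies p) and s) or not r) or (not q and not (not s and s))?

Initial set: {(((((s or (q and s)) implies p) and s) or not r) or (not q and not (not s and s)))}.
(((((s or (q and s)) implies p) and s) or not r) or (not q and not (not s and s))): β-rule — branch into ((((s or (q and s)) implies p) and s) or not r)  //  (not q and not (not s and s)).
  branch 1 (add ((((s or (q and s)) implies p) and s) or not r)):
    ((((s or (q and s)) implies p) and s) or not r): β-rule — branch into (((s or (q and s)) implies p) and s)  //  not r.
      branch 1.1 (add (((s or (q and s)) implies p) and s)):
        (((s or (q and s)) implies p) and s): α-rule — add ((s or (q and s)) implies p), s.
        ((s or (q and s)) implies p): β-rule — branch into not (s or (q and s))  //  p.
          branch 1.1.1 (add not (s or (q and s))):
            not (s or (q and s)): α-rule — add not s, not (q and s).
            × closes — contains both s and not s.
          branch 1.1.2 (add p):
            ○ open, literals {p=T, s=T}.
      branch 1.2 (add not r):
        ○ open, literals {r=F}.
  branch 2 (add (not q and not (not s and s))):
    (not q and not (not s and s)): α-rule — add not q, not (not s and s).
    not (not s and s): β-rule — branch into not not s  //  not s.
      branch 2.1 (add not not s):
        ○ open, literals {q=F, s=T}.
      branch 2.2 (add not s):
        ○ open, literals {q=F, s=F}.
1 branch closed, 4 open.
Each open branch fixes some atoms; the unmentioned ones are free. Counting distinct full assignments: branch {p=T, s=T} (t, q, r) contributes 8 new; branch {r=F} (p, t, s, q) contributes 12 new; branch {q=F, s=T} (p, t, r) contributes 2 new; branch {q=F, s=F} (p, t, r) contributes 4 new. Total: 26.

26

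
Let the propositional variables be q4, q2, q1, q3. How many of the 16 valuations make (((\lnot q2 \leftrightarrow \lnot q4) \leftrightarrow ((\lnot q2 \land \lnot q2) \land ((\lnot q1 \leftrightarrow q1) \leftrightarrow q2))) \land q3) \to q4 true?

Initial set: {((((\lnot q2 \leftrightarrow \lnot q4) \leftrightarrow ((\lnot q2 \land \lnot q2) \land ((\lnot q1 \leftrightarrow q1) \leftrightarrow q2))) \land q3) \to q4)}.
((((\lnot q2 \leftrightarrow \lnot q4) \leftrightarrow ((\lnot q2 \land \lnot q2) \land ((\lnot q1 \leftrightarrow q1) \leftrightarrow q2))) \land q3) \to q4): β-rule — branch into \lnot (((\lnot q2 \leftrightarrow \lnot q4) \leftrightarrow ((\lnot q2 \land \lnot q2) \land ((\lnot q1 \leftrightarrow q1) \leftrightarrow q2))) \land q3)  //  q4.
  branch 1 (add \lnot (((\lnot q2 \leftrightarrow \lnot q4) \leftrightarrow ((\lnot q2 \land \lnot q2) \land ((\lnot q1 \leftrightarrow q1) \leftrightarrow q2))) \land q3)):
    \lnot (((\lnot q2 \leftrightarrow \lnot q4) \leftrightarrow ((\lnot q2 \land \lnot q2) \land ((\lnot q1 \leftrightarrow q1) \leftrightarrow q2))) \land q3): β-rule — branch into \lnot ((\lnot q2 \leftrightarrow \lnot q4) \leftrightarrow ((\lnot q2 \land \lnot q2) \land ((\lnot q1 \leftrightarrow q1) \leftrightarrow q2)))  //  \lnot q3.
      branch 1.1 (add \lnot ((\lnot q2 \leftrightarrow \lnot q4) \leftrightarrow ((\lnot q2 \land \lnot q2) \land ((\lnot q1 \leftrightarrow q1) \leftrightarrow q2)))):
        \lnot ((\lnot q2 \leftrightarrow \lnot q4) \leftrightarrow ((\lnot q2 \land \lnot q2) \land ((\lnot q1 \leftrightarrow q1) \leftrightarrow q2))): β-rule — branch into (\lnot q2 \leftrightarrow \lnot q4), \lnot ((\lnot q2 \land \lnot q2) \land ((\lnot q1 \leftrightarrow q1) \leftrightarrow q2))  //  \lnot (\lnot q2 \leftrightarrow \lnot q4), ((\lnot q2 \land \lnot q2) \land ((\lnot q1 \leftrightarrow q1) \leftrightarrow q2)).
          branch 1.1.1 (add (\lnot q2 \leftrightarrow \lnot q4), \lnot ((\lnot q2 \land \lnot q2) \land ((\lnot q1 \leftrightarrow q1) \leftrightarrow q2))):
            (\lnot q2 \leftrightarrow \lnot q4): β-rule — branch into \lnot q2, \lnot q4  //  \lnot \lnot q2, \lnot \lnot q4.
              branch 1.1.1.1 (add \lnot q2, \lnot q4):
                \lnot ((\lnot q2 \land \lnot q2) \land ((\lnot q1 \leftrightarrow q1) \leftrightarrow q2)): β-rule — branch into \lnot (\lnot q2 \land \lnot q2)  //  \lnot ((\lnot q1 \leftrightarrow q1) \leftrightarrow q2).
                  branch 1.1.1.1.1 (add \lnot (\lnot q2 \land \lnot q2)):
                    \lnot (\lnot q2 \land \lnot q2): β-rule — branch into \lnot \lnot q2  //  \lnot \lnot q2.
                      branch 1.1.1.1.1.1 (add \lnot \lnot q2):
                        × closes — contains both q2 and \lnot q2.
                      branch 1.1.1.1.1.2 (add \lnot \lnot q2):
                        × closes — contains both q2 and \lnot q2.
                  branch 1.1.1.1.2 (add \lnot ((\lnot q1 \leftrightarrow q1) \leftrightarrow q2)):
                    \lnot ((\lnot q1 \leftrightarrow q1) \leftrightarrow q2): β-rule — branch into (\lnot q1 \leftrightarrow q1), \lnot q2  //  \lnot (\lnot q1 \leftrightarrow q1), q2.
                      branch 1.1.1.1.2.1 (add (\lnot q1 \leftrightarrow q1), \lnot q2):
                        (\lnot q1 \leftrightarrow q1): β-rule — branch into \lnot q1, q1  //  \lnot \lnot q1, \lnot q1.
                          branch 1.1.1.1.2.1.1 (add \lnot q1, q1):
                            × closes — contains both q1 and \lnot q1.
                          branch 1.1.1.1.2.1.2 (add \lnot \lnot q1, \lnot q1):
                            × closes — contains both q1 and \lnot q1.
                      branch 1.1.1.1.2.2 (add \lnot (\lnot q1 \leftrightarrow q1), q2):
                        × closes — contains both q2 and \lnot q2.
              branch 1.1.1.2 (add \lnot \lnot q2, \lnot \lnot q4):
                \lnot ((\lnot q2 \land \lnot q2) \land ((\lnot q1 \leftrightarrow q1) \leftrightarrow q2)): β-rule — branch into \lnot (\lnot q2 \land \lnot q2)  //  \lnot ((\lnot q1 \leftrightarrow q1) \leftrightarrow q2).
                  branch 1.1.1.2.1 (add \lnot (\lnot q2 \land \lnot q2)):
                    \lnot (\lnot q2 \land \lnot q2): β-rule — branch into \lnot \lnot q2  //  \lnot \lnot q2.
                      branch 1.1.1.2.1.1 (add \lnot \lnot q2):
                        ○ open, literals {q2=T, q4=T}.
                      branch 1.1.1.2.1.2 (add \lnot \lnot q2):
                        ○ open, literals {q2=T, q4=T}.
                  branch 1.1.1.2.2 (add \lnot ((\lnot q1 \leftrightarrow q1) \leftrightarrow q2)):
                    \lnot ((\lnot q1 \leftrightarrow q1) \leftrightarrow q2): β-rule — branch into (\lnot q1 \leftrightarrow q1), \lnot q2  //  \lnot (\lnot q1 \leftrightarrow q1), q2.
                      branch 1.1.1.2.2.1 (add (\lnot q1 \leftrightarrow q1), \lnot q2):
                        × closes — contains both q2 and \lnot q2.
                      branch 1.1.1.2.2.2 (add \lnot (\lnot q1 \leftrightarrow q1), q2):
                        \lnot (\lnot q1 \leftrightarrow q1): β-rule — branch into \lnot q1, \lnot q1  //  \lnot \lnot q1, q1.
                          branch 1.1.1.2.2.2.1 (add \lnot q1, \lnot q1):
                            ○ open, literals {q1=F, q2=T, q4=T}.
                          branch 1.1.1.2.2.2.2 (add \lnot \lnot q1, q1):
                            ○ open, literals {q1=T, q2=T, q4=T}.
          branch 1.1.2 (add \lnot (\lnot q2 \leftrightarrow \lnot q4), ((\lnot q2 \land \lnot q2) \land ((\lnot q1 \leftrightarrow q1) \leftrightarrow q2))):
            ((\lnot q2 \land \lnot q2) \land ((\lnot q1 \leftrightarrow q1) \leftrightarrow q2)): α-rule — add (\lnot q2 \land \lnot q2), ((\lnot q1 \leftrightarrow q1) \leftrightarrow q2).
            (\lnot q2 \land \lnot q2): α-rule — add \lnot q2, \lnot q2.
            \lnot (\lnot q2 \leftrightarrow \lnot q4): β-rule — branch into \lnot q2, \lnot \lnot q4  //  \lnot \lnot q2, \lnot q4.
              branch 1.1.2.1 (add \lnot q2, \lnot \lnot q4):
                ((\lnot q1 \leftrightarrow q1) \leftrightarrow q2): β-rule — branch into (\lnot q1 \leftrightarrow q1), q2  //  \lnot (\lnot q1 \leftrightarrow q1), \lnot q2.
                  branch 1.1.2.1.1 (add (\lnot q1 \leftrightarrow q1), q2):
                    × closes — contains both q2 and \lnot q2.
                  branch 1.1.2.1.2 (add \lnot (\lnot q1 \leftrightarrow q1), \lnot q2):
                    \lnot (\lnot q1 \leftrightarrow q1): β-rule — branch into \lnot q1, \lnot q1  //  \lnot \lnot q1, q1.
                      branch 1.1.2.1.2.1 (add \lnot q1, \lnot q1):
                        ○ open, literals {q1=F, q2=F, q4=T}.
                      branch 1.1.2.1.2.2 (add \lnot \lnot q1, q1):
                        ○ open, literals {q1=T, q2=F, q4=T}.
              branch 1.1.2.2 (add \lnot \lnot q2, \lnot q4):
                × closes — contains both q2 and \lnot q2.
      branch 1.2 (add \lnot q3):
        ○ open, literals {q3=F}.
  branch 2 (add q4):
    ○ open, literals {q4=T}.
8 branches closed, 8 open.
Each open branch fixes some atoms; the unmentioned ones are free. Counting distinct full assignments: branch {q2=T, q4=T} (q1, q3) contributes 4 new; branch {q2=T, q4=T} (q1, q3) contributes 0 new; branch {q1=F, q2=T, q4=T} (q3) contributes 0 new; branch {q1=T, q2=T, q4=T} (q3) contributes 0 new; branch {q1=F, q2=F, q4=T} (q3) contributes 2 new; branch {q1=T, q2=F, q4=T} (q3) contributes 2 new; branch {q3=F} (q4, q2, q1) contributes 4 new; branch {q4=T} (q2, q1, q3) contributes 0 new. Total: 12.

12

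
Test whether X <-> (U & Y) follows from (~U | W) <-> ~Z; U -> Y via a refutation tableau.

Initial set: {((~U | W) <-> ~Z); (U -> Y); ~(X <-> (U & Y))}.
((~U | W) <-> ~Z): β-rule — branch into (~U | W), ~Z  //  ~(~U | W), ~~Z.
  branch 1 (add (~U | W), ~Z):
    (U -> Y): β-rule — branch into ~U  //  Y.
      branch 1.1 (add ~U):
        ~(X <-> (U & Y)): β-rule — branch into X, ~(U & Y)  //  ~X, (U & Y).
          branch 1.1.1 (add X, ~(U & Y)):
            (~U | W): β-rule — branch into ~U  //  W.
              branch 1.1.1.1 (add ~U):
                ~(U & Y): β-rule — branch into ~U  //  ~Y.
                  branch 1.1.1.1.1 (add ~U):
                    ○ open, literals {U=0, X=1, Z=0}.
                  branch 1.1.1.1.2 (add ~Y):
                    ○ open, literals {U=0, X=1, Y=0, Z=0}.
              branch 1.1.1.2 (add W):
                ~(U & Y): β-rule — branch into ~U  //  ~Y.
                  branch 1.1.1.2.1 (add ~U):
                    ○ open, literals {U=0, W=1, X=1, Z=0}.
                  branch 1.1.1.2.2 (add ~Y):
                    ○ open, literals {U=0, W=1, X=1, Y=0, Z=0}.
          branch 1.1.2 (add ~X, (U & Y)):
            (U & Y): α-rule — add U, Y.
            × closes — contains both U and ~U.
      branch 1.2 (add Y):
        ~(X <-> (U & Y)): β-rule — branch into X, ~(U & Y)  //  ~X, (U & Y).
          branch 1.2.1 (add X, ~(U & Y)):
            (~U | W): β-rule — branch into ~U  //  W.
              branch 1.2.1.1 (add ~U):
                ~(U & Y): β-rule — branch into ~U  //  ~Y.
                  branch 1.2.1.1.1 (add ~U):
                    ○ open, literals {U=0, X=1, Y=1, Z=0}.
                  branch 1.2.1.1.2 (add ~Y):
                    × closes — contains both Y and ~Y.
              branch 1.2.1.2 (add W):
                ~(U & Y): β-rule — branch into ~U  //  ~Y.
                  branch 1.2.1.2.1 (add ~U):
                    ○ open, literals {U=0, W=1, X=1, Y=1, Z=0}.
                  branch 1.2.1.2.2 (add ~Y):
                    × closes — contains both Y and ~Y.
          branch 1.2.2 (add ~X, (U & Y)):
            (U & Y): α-rule — add U, Y.
            (~U | W): β-rule — branch into ~U  //  W.
              branch 1.2.2.1 (add ~U):
                × closes — contains both U and ~U.
              branch 1.2.2.2 (add W):
                ○ open, literals {U=1, W=1, X=0, Y=1, Z=0}.
  branch 2 (add ~(~U | W), ~~Z):
    ~(~U | W): α-rule — add ~~U, ~W.
    (U -> Y): β-rule — branch into ~U  //  Y.
      branch 2.1 (add ~U):
        × closes — contains both U and ~U.
      branch 2.2 (add Y):
        ~(X <-> (U & Y)): β-rule — branch into X, ~(U & Y)  //  ~X, (U & Y).
          branch 2.2.1 (add X, ~(U & Y)):
            ~(U & Y): β-rule — branch into ~U  //  ~Y.
              branch 2.2.1.1 (add ~U):
                × closes — contains both U and ~U.
              branch 2.2.1.2 (add ~Y):
                × closes — contains both Y and ~Y.
          branch 2.2.2 (add ~X, (U & Y)):
            (U & Y): α-rule — add U, Y.
            ○ open, literals {U=1, W=0, X=0, Y=1, Z=1}.
7 branches closed, 8 open.
An open branch gives a countermodel: U=0, X=1, Z=0 (unmentioned atoms arbitrary); the premises hold there but the conclusion fails.

No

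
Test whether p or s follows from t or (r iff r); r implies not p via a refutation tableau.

Initial set: {T (t or (r iff r)); T (r implies not p); F (p or s)}.
F (p or s): α-rule — add F p, F s.
T (t or (r iff r)): β-rule — branch into T t  //  T (r iff r).
  branch 1 (add T t):
    T (r implies not p): β-rule — branch into F r  //  T not p.
      branch 1.1 (add F r):
        ○ open, literals {p=F, r=F, s=F, t=T}.
      branch 1.2 (add T not p):
        ○ open, literals {p=F, s=F, t=T}.
  branch 2 (add T (r iff r)):
    T (r implies not p): β-rule — branch into F r  //  T not p.
      branch 2.1 (add F r):
        T (r iff r): β-rule — branch into T r, T r  //  F r, F r.
          branch 2.1.1 (add T r, T r):
            × closes — contains both r and not r.
          branch 2.1.2 (add F r, F r):
            ○ open, literals {p=F, r=F, s=F}.
      branch 2.2 (add T not p):
        T (r iff r): β-rule — branch into T r, T r  //  F r, F r.
          branch 2.2.1 (add T r, T r):
            ○ open, literals {p=F, r=T, s=F}.
          branch 2.2.2 (add F r, F r):
            ○ open, literals {p=F, r=F, s=F}.
1 branch closed, 5 open.
An open branch gives a countermodel: p=F, r=F, s=F, t=T (unmentioned atoms arbitrary); the premises hold there but the conclusion fails.

No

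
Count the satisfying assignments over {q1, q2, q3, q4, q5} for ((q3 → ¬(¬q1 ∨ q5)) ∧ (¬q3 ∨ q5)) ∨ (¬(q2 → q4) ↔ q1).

24

Initial set: {(((q3 → ¬(¬q1 ∨ q5)) ∧ (¬q3 ∨ q5)) ∨ (¬(q2 → q4) ↔ q1))}.
(((q3 → ¬(¬q1 ∨ q5)) ∧ (¬q3 ∨ q5)) ∨ (¬(q2 → q4) ↔ q1)): β-rule — branch into ((q3 → ¬(¬q1 ∨ q5)) ∧ (¬q3 ∨ q5))  //  (¬(q2 → q4) ↔ q1).
  branch 1 (add ((q3 → ¬(¬q1 ∨ q5)) ∧ (¬q3 ∨ q5))):
    ((q3 → ¬(¬q1 ∨ q5)) ∧ (¬q3 ∨ q5)): α-rule — add (q3 → ¬(¬q1 ∨ q5)), (¬q3 ∨ q5).
    (q3 → ¬(¬q1 ∨ q5)): β-rule — branch into ¬q3  //  ¬(¬q1 ∨ q5).
      branch 1.1 (add ¬q3):
        (¬q3 ∨ q5): β-rule — branch into ¬q3  //  q5.
          branch 1.1.1 (add ¬q3):
            ○ open, literals {q3=F}.
          branch 1.1.2 (add q5):
            ○ open, literals {q3=F, q5=T}.
      branch 1.2 (add ¬(¬q1 ∨ q5)):
        ¬(¬q1 ∨ q5): α-rule — add ¬¬q1, ¬q5.
        (¬q3 ∨ q5): β-rule — branch into ¬q3  //  q5.
          branch 1.2.1 (add ¬q3):
            ○ open, literals {q1=T, q3=F, q5=F}.
          branch 1.2.2 (add q5):
            × closes — contains both q5 and ¬q5.
  branch 2 (add (¬(q2 → q4) ↔ q1)):
    (¬(q2 → q4) ↔ q1): β-rule — branch into ¬(q2 → q4), q1  //  ¬¬(q2 → q4), ¬q1.
      branch 2.1 (add ¬(q2 → q4), q1):
        ¬(q2 → q4): α-rule — add q2, ¬q4.
        ○ open, literals {q1=T, q2=T, q4=F}.
      branch 2.2 (add ¬¬(q2 → q4), ¬q1):
        ¬¬(q2 → q4): β-rule — branch into ¬q2  //  q4.
          branch 2.2.1 (add ¬q2):
            ○ open, literals {q1=F, q2=F}.
          branch 2.2.2 (add q4):
            ○ open, literals {q1=F, q4=T}.
1 branch closed, 6 open.
Each open branch fixes some atoms; the unmentioned ones are free. Counting distinct full assignments: branch {q3=F} (q1, q2, q4, q5) contributes 16 new; branch {q3=F, q5=T} (q1, q2, q4) contributes 0 new; branch {q1=T, q3=F, q5=F} (q2, q4) contributes 0 new; branch {q1=T, q2=T, q4=F} (q3, q5) contributes 2 new; branch {q1=F, q2=F} (q3, q4, q5) contributes 4 new; branch {q1=F, q4=T} (q2, q3, q5) contributes 2 new. Total: 24.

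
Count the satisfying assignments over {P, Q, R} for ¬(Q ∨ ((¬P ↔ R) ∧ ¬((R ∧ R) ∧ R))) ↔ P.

Initial set: {(¬(Q ∨ ((¬P ↔ R) ∧ ¬((R ∧ R) ∧ R))) ↔ P)}.
(¬(Q ∨ ((¬P ↔ R) ∧ ¬((R ∧ R) ∧ R))) ↔ P): β-rule — branch into ¬(Q ∨ ((¬P ↔ R) ∧ ¬((R ∧ R) ∧ R))), P  //  ¬¬(Q ∨ ((¬P ↔ R) ∧ ¬((R ∧ R) ∧ R))), ¬P.
  branch 1 (add ¬(Q ∨ ((¬P ↔ R) ∧ ¬((R ∧ R) ∧ R))), P):
    ¬(Q ∨ ((¬P ↔ R) ∧ ¬((R ∧ R) ∧ R))): α-rule — add ¬Q, ¬((¬P ↔ R) ∧ ¬((R ∧ R) ∧ R)).
    ¬((¬P ↔ R) ∧ ¬((R ∧ R) ∧ R)): β-rule — branch into ¬(¬P ↔ R)  //  ¬¬((R ∧ R) ∧ R).
      branch 1.1 (add ¬(¬P ↔ R)):
        ¬(¬P ↔ R): β-rule — branch into ¬P, ¬R  //  ¬¬P, R.
          branch 1.1.1 (add ¬P, ¬R):
            × closes — contains both P and ¬P.
          branch 1.1.2 (add ¬¬P, R):
            ○ open, literals {P=1, Q=0, R=1}.
      branch 1.2 (add ¬¬((R ∧ R) ∧ R)):
        ¬¬((R ∧ R) ∧ R): α-rule — add (R ∧ R), R.
        (R ∧ R): α-rule — add R, R.
        ○ open, literals {P=1, Q=0, R=1}.
  branch 2 (add ¬¬(Q ∨ ((¬P ↔ R) ∧ ¬((R ∧ R) ∧ R))), ¬P):
    ¬¬(Q ∨ ((¬P ↔ R) ∧ ¬((R ∧ R) ∧ R))): β-rule — branch into Q  //  ((¬P ↔ R) ∧ ¬((R ∧ R) ∧ R)).
      branch 2.1 (add Q):
        ○ open, literals {P=0, Q=1}.
      branch 2.2 (add ((¬P ↔ R) ∧ ¬((R ∧ R) ∧ R))):
        ((¬P ↔ R) ∧ ¬((R ∧ R) ∧ R)): α-rule — add (¬P ↔ R), ¬((R ∧ R) ∧ R).
        (¬P ↔ R): β-rule — branch into ¬P, R  //  ¬¬P, ¬R.
          branch 2.2.1 (add ¬P, R):
            ¬((R ∧ R) ∧ R): β-rule — branch into ¬(R ∧ R)  //  ¬R.
              branch 2.2.1.1 (add ¬(R ∧ R)):
                ¬(R ∧ R): β-rule — branch into ¬R  //  ¬R.
                  branch 2.2.1.1.1 (add ¬R):
                    × closes — contains both R and ¬R.
                  branch 2.2.1.1.2 (add ¬R):
                    × closes — contains both R and ¬R.
              branch 2.2.1.2 (add ¬R):
                × closes — contains both R and ¬R.
          branch 2.2.2 (add ¬¬P, ¬R):
            × closes — contains both P and ¬P.
5 branches closed, 3 open.
Each open branch fixes some atoms; the unmentioned ones are free. Counting distinct full assignments: branch {P=1, Q=0, R=1} (none free) contributes 1 new; branch {P=1, Q=0, R=1} (none free) contributes 0 new; branch {P=0, Q=1} (R) contributes 2 new. Total: 3.

3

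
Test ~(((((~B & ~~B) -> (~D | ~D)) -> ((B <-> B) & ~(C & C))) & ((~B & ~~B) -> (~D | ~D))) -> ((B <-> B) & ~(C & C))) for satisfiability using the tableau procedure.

Initial set: {~(((((~B & ~~B) -> (~D | ~D)) -> ((B <-> B) & ~(C & C))) & ((~B & ~~B) -> (~D | ~D))) -> ((B <-> B) & ~(C & C)))}.
~(((((~B & ~~B) -> (~D | ~D)) -> ((B <-> B) & ~(C & C))) & ((~B & ~~B) -> (~D | ~D))) -> ((B <-> B) & ~(C & C))): α-rule — add ((((~B & ~~B) -> (~D | ~D)) -> ((B <-> B) & ~(C & C))) & ((~B & ~~B) -> (~D | ~D))), ~((B <-> B) & ~(C & C)).
((((~B & ~~B) -> (~D | ~D)) -> ((B <-> B) & ~(C & C))) & ((~B & ~~B) -> (~D | ~D))): α-rule — add (((~B & ~~B) -> (~D | ~D)) -> ((B <-> B) & ~(C & C))), ((~B & ~~B) -> (~D | ~D)).
~((B <-> B) & ~(C & C)): β-rule — branch into ~(B <-> B)  //  ~~(C & C).
  branch 1 (add ~(B <-> B)):
    (((~B & ~~B) -> (~D | ~D)) -> ((B <-> B) & ~(C & C))): β-rule — branch into ~((~B & ~~B) -> (~D | ~D))  //  ((B <-> B) & ~(C & C)).
      branch 1.1 (add ~((~B & ~~B) -> (~D | ~D))):
        ~((~B & ~~B) -> (~D | ~D)): α-rule — add (~B & ~~B), ~(~D | ~D).
        (~B & ~~B): α-rule — add ~B, ~~B.
        ~(~D | ~D): α-rule — add ~~D, ~~D.
        ~~B: drop double negation, giving B.
        × closes — contains both B and ~B.
      branch 1.2 (add ((B <-> B) & ~(C & C))):
        ((B <-> B) & ~(C & C)): α-rule — add (B <-> B), ~(C & C).
        ((~B & ~~B) -> (~D | ~D)): β-rule — branch into ~(~B & ~~B)  //  (~D | ~D).
          branch 1.2.1 (add ~(~B & ~~B)):
            ~(B <-> B): β-rule — branch into B, ~B  //  ~B, B.
              branch 1.2.1.1 (add B, ~B):
                × closes — contains both B and ~B.
              branch 1.2.1.2 (add ~B, B):
                × closes — contains both B and ~B.
          branch 1.2.2 (add (~D | ~D)):
            ~(B <-> B): β-rule — branch into B, ~B  //  ~B, B.
              branch 1.2.2.1 (add B, ~B):
                × closes — contains both B and ~B.
              branch 1.2.2.2 (add ~B, B):
                × closes — contains both B and ~B.
  branch 2 (add ~~(C & C)):
    ~~(C & C): α-rule — add C, C.
    (((~B & ~~B) -> (~D | ~D)) -> ((B <-> B) & ~(C & C))): β-rule — branch into ~((~B & ~~B) -> (~D | ~D))  //  ((B <-> B) & ~(C & C)).
      branch 2.1 (add ~((~B & ~~B) -> (~D | ~D))):
        ~((~B & ~~B) -> (~D | ~D)): α-rule — add (~B & ~~B), ~(~D | ~D).
        (~B & ~~B): α-rule — add ~B, ~~B.
        ~(~D | ~D): α-rule — add ~~D, ~~D.
        ~~B: drop double negation, giving B.
        × closes — contains both B and ~B.
      branch 2.2 (add ((B <-> B) & ~(C & C))):
        ((B <-> B) & ~(C & C)): α-rule — add (B <-> B), ~(C & C).
        ((~B & ~~B) -> (~D | ~D)): β-rule — branch into ~(~B & ~~B)  //  (~D | ~D).
          branch 2.2.1 (add ~(~B & ~~B)):
            (B <-> B): β-rule — branch into B, B  //  ~B, ~B.
              branch 2.2.1.1 (add B, B):
                ~(C & C): β-rule — branch into ~C  //  ~C.
                  branch 2.2.1.1.1 (add ~C):
                    × closes — contains both C and ~C.
                  branch 2.2.1.1.2 (add ~C):
                    × closes — contains both C and ~C.
              branch 2.2.1.2 (add ~B, ~B):
                ~(C & C): β-rule — branch into ~C  //  ~C.
                  branch 2.2.1.2.1 (add ~C):
                    × closes — contains both C and ~C.
                  branch 2.2.1.2.2 (add ~C):
                    × closes — contains both C and ~C.
          branch 2.2.2 (add (~D | ~D)):
            (B <-> B): β-rule — branch into B, B  //  ~B, ~B.
              branch 2.2.2.1 (add B, B):
                ~(C & C): β-rule — branch into ~C  //  ~C.
                  branch 2.2.2.1.1 (add ~C):
                    × closes — contains both C and ~C.
                  branch 2.2.2.1.2 (add ~C):
                    × closes — contains both C and ~C.
              branch 2.2.2.2 (add ~B, ~B):
                ~(C & C): β-rule — branch into ~C  //  ~C.
                  branch 2.2.2.2.1 (add ~C):
                    × closes — contains both C and ~C.
                  branch 2.2.2.2.2 (add ~C):
                    × closes — contains both C and ~C.
All 14 branches close.
Every branch closed; the formula is unsatisfiable.

Unsatisfiable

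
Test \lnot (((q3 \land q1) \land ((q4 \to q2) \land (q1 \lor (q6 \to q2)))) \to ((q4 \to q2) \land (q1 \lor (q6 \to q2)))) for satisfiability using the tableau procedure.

Initial set: {\lnot (((q3 \land q1) \land ((q4 \to q2) \land (q1 \lor (q6 \to q2)))) \to ((q4 \to q2) \land (q1 \lor (q6 \to q2))))}.
\lnot (((q3 \land q1) \land ((q4 \to q2) \land (q1 \lor (q6 \to q2)))) \to ((q4 \to q2) \land (q1 \lor (q6 \to q2)))): α-rule — add ((q3 \land q1) \land ((q4 \to q2) \land (q1 \lor (q6 \to q2)))), \lnot ((q4 \to q2) \land (q1 \lor (q6 \to q2))).
((q3 \land q1) \land ((q4 \to q2) \land (q1 \lor (q6 \to q2)))): α-rule — add (q3 \land q1), ((q4 \to q2) \land (q1 \lor (q6 \to q2))).
(q3 \land q1): α-rule — add q3, q1.
((q4 \to q2) \land (q1 \lor (q6 \to q2))): α-rule — add (q4 \to q2), (q1 \lor (q6 \to q2)).
\lnot ((q4 \to q2) \land (q1 \lor (q6 \to q2))): β-rule — branch into \lnot (q4 \to q2)  //  \lnot (q1 \lor (q6 \to q2)).
  branch 1 (add \lnot (q4 \to q2)):
    \lnot (q4 \to q2): α-rule — add q4, \lnot q2.
    (q4 \to q2): β-rule — branch into \lnot q4  //  q2.
      branch 1.1 (add \lnot q4):
        × closes — contains both q4 and \lnot q4.
      branch 1.2 (add q2):
        × closes — contains both q2 and \lnot q2.
  branch 2 (add \lnot (q1 \lor (q6 \to q2))):
    \lnot (q1 \lor (q6 \to q2)): α-rule — add \lnot q1, \lnot (q6 \to q2).
    × closes — contains both q1 and \lnot q1.
All 3 branches close.
Every branch closed; the formula is unsatisfiable.

Unsatisfiable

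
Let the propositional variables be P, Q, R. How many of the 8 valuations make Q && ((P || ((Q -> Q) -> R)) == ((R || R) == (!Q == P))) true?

3

Initial set: {(Q && ((P || ((Q -> Q) -> R)) == ((R || R) == (!Q == P))))}.
(Q && ((P || ((Q -> Q) -> R)) == ((R || R) == (!Q == P)))): α-rule — add Q, ((P || ((Q -> Q) -> R)) == ((R || R) == (!Q == P))).
((P || ((Q -> Q) -> R)) == ((R || R) == (!Q == P))): β-rule — branch into (P || ((Q -> Q) -> R)), ((R || R) == (!Q == P))  //  !(P || ((Q -> Q) -> R)), !((R || R) == (!Q == P)).
  branch 1 (add (P || ((Q -> Q) -> R)), ((R || R) == (!Q == P))):
    (P || ((Q -> Q) -> R)): β-rule — branch into P  //  ((Q -> Q) -> R).
      branch 1.1 (add P):
        ((R || R) == (!Q == P)): β-rule — branch into (R || R), (!Q == P)  //  !(R || R), !(!Q == P).
          branch 1.1.1 (add (R || R), (!Q == P)):
            (R || R): β-rule — branch into R  //  R.
              branch 1.1.1.1 (add R):
                (!Q == P): β-rule — branch into !Q, P  //  !!Q, !P.
                  branch 1.1.1.1.1 (add !Q, P):
                    × closes — contains both Q and !Q.
                  branch 1.1.1.1.2 (add !!Q, !P):
                    × closes — contains both P and !P.
              branch 1.1.1.2 (add R):
                (!Q == P): β-rule — branch into !Q, P  //  !!Q, !P.
                  branch 1.1.1.2.1 (add !Q, P):
                    × closes — contains both Q and !Q.
                  branch 1.1.1.2.2 (add !!Q, !P):
                    × closes — contains both P and !P.
          branch 1.1.2 (add !(R || R), !(!Q == P)):
            !(R || R): α-rule — add !R, !R.
            !(!Q == P): β-rule — branch into !Q, !P  //  !!Q, P.
              branch 1.1.2.1 (add !Q, !P):
                × closes — contains both Q and !Q.
              branch 1.1.2.2 (add !!Q, P):
                ○ open, literals {P=T, Q=T, R=F}.
      branch 1.2 (add ((Q -> Q) -> R)):
        ((R || R) == (!Q == P)): β-rule — branch into (R || R), (!Q == P)  //  !(R || R), !(!Q == P).
          branch 1.2.1 (add (R || R), (!Q == P)):
            ((Q -> Q) -> R): β-rule — branch into !(Q -> Q)  //  R.
              branch 1.2.1.1 (add !(Q -> Q)):
                !(Q -> Q): α-rule — add Q, !Q.
                × closes — contains both Q and !Q.
              branch 1.2.1.2 (add R):
                (R || R): β-rule — branch into R  //  R.
                  branch 1.2.1.2.1 (add R):
                    (!Q == P): β-rule — branch into !Q, P  //  !!Q, !P.
                      branch 1.2.1.2.1.1 (add !Q, P):
                        × closes — contains both Q and !Q.
                      branch 1.2.1.2.1.2 (add !!Q, !P):
                        ○ open, literals {P=F, Q=T, R=T}.
                  branch 1.2.1.2.2 (add R):
                    (!Q == P): β-rule — branch into !Q, P  //  !!Q, !P.
                      branch 1.2.1.2.2.1 (add !Q, P):
                        × closes — contains both Q and !Q.
                      branch 1.2.1.2.2.2 (add !!Q, !P):
                        ○ open, literals {P=F, Q=T, R=T}.
          branch 1.2.2 (add !(R || R), !(!Q == P)):
            !(R || R): α-rule — add !R, !R.
            ((Q -> Q) -> R): β-rule — branch into !(Q -> Q)  //  R.
              branch 1.2.2.1 (add !(Q -> Q)):
                !(Q -> Q): α-rule — add Q, !Q.
                × closes — contains both Q and !Q.
              branch 1.2.2.2 (add R):
                × closes — contains both R and !R.
  branch 2 (add !(P || ((Q -> Q) -> R)), !((R || R) == (!Q == P))):
    !(P || ((Q -> Q) -> R)): α-rule — add !P, !((Q -> Q) -> R).
    !((Q -> Q) -> R): α-rule — add (Q -> Q), !R.
    !((R || R) == (!Q == P)): β-rule — branch into (R || R), !(!Q == P)  //  !(R || R), (!Q == P).
      branch 2.1 (add (R || R), !(!Q == P)):
        (Q -> Q): β-rule — branch into !Q  //  Q.
          branch 2.1.1 (add !Q):
            × closes — contains both Q and !Q.
          branch 2.1.2 (add Q):
            (R || R): β-rule — branch into R  //  R.
              branch 2.1.2.1 (add R):
                × closes — contains both R and !R.
              branch 2.1.2.2 (add R):
                × closes — contains both R and !R.
      branch 2.2 (add !(R || R), (!Q == P)):
        !(R || R): α-rule — add !R, !R.
        (Q -> Q): β-rule — branch into !Q  //  Q.
          branch 2.2.1 (add !Q):
            × closes — contains both Q and !Q.
          branch 2.2.2 (add Q):
            (!Q == P): β-rule — branch into !Q, P  //  !!Q, !P.
              branch 2.2.2.1 (add !Q, P):
                × closes — contains both Q and !Q.
              branch 2.2.2.2 (add !!Q, !P):
                ○ open, literals {P=F, Q=T, R=F}.
15 branches closed, 4 open.
Each open branch fixes some atoms; the unmentioned ones are free. Counting distinct full assignments: branch {P=T, Q=T, R=F} (none free) contributes 1 new; branch {P=F, Q=T, R=T} (none free) contributes 1 new; branch {P=F, Q=T, R=T} (none free) contributes 0 new; branch {P=F, Q=T, R=F} (none free) contributes 1 new. Total: 3.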